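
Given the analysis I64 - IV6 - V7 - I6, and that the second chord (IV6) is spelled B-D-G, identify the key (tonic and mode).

D major

The chord G/B is a major triad rooted on G; its label is IV6.
IV6 on G implies G is the subdominant; that puts the tonic at D, and the uppercase numeral fits major mode.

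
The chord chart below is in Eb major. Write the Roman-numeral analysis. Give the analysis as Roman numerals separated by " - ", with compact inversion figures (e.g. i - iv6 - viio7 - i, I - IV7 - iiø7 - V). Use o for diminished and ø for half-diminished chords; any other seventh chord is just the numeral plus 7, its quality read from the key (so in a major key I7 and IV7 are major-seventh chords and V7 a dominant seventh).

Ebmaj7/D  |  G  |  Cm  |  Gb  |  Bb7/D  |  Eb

Ebmaj7/D: major seventh chord on Eb = scale degree 1 → I42.
G is the secondary dominant of vi (major triad on G): V/vi.
Cm has root C, degree 6 in Eb major, so vi.
Gb: major triad on Gb — chromatic; bIII (borrowed from the parallel minor).
Bb7/D: root Bb is the dominant; dominant seventh chord there is V65.
Eb: root Eb is the tonic; major triad there is I.

I42 - V/vi - vi - bIII - V65 - I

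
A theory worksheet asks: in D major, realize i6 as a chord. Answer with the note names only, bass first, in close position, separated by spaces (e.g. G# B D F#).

F A D

Scale degree 1 in D major is D; here the chord built on it is altered to a minor triad. i6 is the minor tonic, borrowed from the parallel minor.
So the chord is D-F-A.
With the 6 figure the chord is in first inversion; from the bass F upward in close position it reads F-A-D.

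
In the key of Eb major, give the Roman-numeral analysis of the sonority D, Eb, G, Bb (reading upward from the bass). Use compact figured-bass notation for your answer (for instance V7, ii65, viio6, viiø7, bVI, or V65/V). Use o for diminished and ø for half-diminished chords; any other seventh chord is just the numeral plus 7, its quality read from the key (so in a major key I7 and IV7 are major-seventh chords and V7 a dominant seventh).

The pitches Eb-G-Bb-D form a major seventh chord rooted on Eb.
In Eb major, Eb is the tonic; the diatonic major seventh chord there is I7.
With D in the bass the chord is in third inversion, so the figured bass is 42.

I42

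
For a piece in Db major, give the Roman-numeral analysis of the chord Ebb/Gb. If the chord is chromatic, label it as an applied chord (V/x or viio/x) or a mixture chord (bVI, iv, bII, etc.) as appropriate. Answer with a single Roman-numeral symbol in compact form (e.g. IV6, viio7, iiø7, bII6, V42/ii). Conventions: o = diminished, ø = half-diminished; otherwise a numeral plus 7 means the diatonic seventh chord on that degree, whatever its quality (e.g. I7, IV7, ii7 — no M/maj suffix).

bII6

The pitches Ebb-Gb-Bbb form a major triad rooted on Ebb.
Ebb is the lowered second degree of Db major (diatonic 2 would be Eb). This is the Neapolitan sixth — a major triad on the lowered second degree, here in its customary first inversion.
With Gb in the bass the chord is in first inversion, so the figured bass is 6.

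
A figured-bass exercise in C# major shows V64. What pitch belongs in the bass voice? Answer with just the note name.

V in C# major has root G#; the chord is G#-B#-D#.
The figure 64 means second inversion — the fifth is in the bass.

D#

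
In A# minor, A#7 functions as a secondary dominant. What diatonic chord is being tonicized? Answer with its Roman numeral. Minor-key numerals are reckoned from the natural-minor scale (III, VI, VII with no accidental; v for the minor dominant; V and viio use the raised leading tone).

iv

The chord is a dominant seventh chord on A#.
A dominant resolves down a perfect fifth: A# → D#. In A# minor, D# is scale degree 4, i.e. iv.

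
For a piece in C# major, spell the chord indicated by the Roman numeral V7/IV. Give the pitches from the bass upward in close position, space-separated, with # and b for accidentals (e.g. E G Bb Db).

C# E# G# B

V7/IV is a secondary dominant — the dominant seventh of IV. IV in C# major is F#, so the applied chord's root is C#, a perfect fifth above.
Building a dominant seventh chord on C# gives C#-E#-G#-B.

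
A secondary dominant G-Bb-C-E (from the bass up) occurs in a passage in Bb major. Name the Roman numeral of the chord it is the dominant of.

V

The chord is a dominant seventh chord on C.
A dominant resolves down a perfect fifth: C → F. In Bb major, F is scale degree 5, i.e. V.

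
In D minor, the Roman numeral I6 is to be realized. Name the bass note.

I in D minor has root D; the chord is D-F#-A.
The figure 6 means first inversion — the third is in the bass.

F#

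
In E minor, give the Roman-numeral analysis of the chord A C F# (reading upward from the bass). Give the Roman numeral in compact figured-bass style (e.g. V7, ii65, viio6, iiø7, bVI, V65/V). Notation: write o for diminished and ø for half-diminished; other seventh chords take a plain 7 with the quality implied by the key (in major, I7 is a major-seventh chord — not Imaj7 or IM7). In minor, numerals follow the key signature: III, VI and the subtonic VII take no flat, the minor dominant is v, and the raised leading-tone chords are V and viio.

iio6

The pitches F#-A-C form a diminished triad rooted on F#.
In E minor, F# is the supertonic; the diatonic diminished triad there is iio.
With A in the bass the chord is in first inversion, so the figured bass is 6.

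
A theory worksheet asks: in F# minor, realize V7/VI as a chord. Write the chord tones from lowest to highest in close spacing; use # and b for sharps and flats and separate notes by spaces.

A C# E G

V7/VI is a secondary dominant — the dominant seventh of VI. VI in F# minor is D, so the applied chord's root is A, a perfect fifth above.
Building a dominant seventh chord on A gives A-C#-E-G.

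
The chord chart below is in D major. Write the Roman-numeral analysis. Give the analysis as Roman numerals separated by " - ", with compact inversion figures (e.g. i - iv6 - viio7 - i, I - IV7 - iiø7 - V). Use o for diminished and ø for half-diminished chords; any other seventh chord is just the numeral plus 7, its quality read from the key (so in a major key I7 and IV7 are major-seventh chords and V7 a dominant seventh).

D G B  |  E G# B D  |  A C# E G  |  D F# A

D-G-B has root G, degree 4 in D major, so IV64.
E-G#-B-D: a dominant seventh chord on E, the applied dominant of V → V7/V.
A-C#-E-G has root A, degree 5 in D major, so V7.
D-F#-A: root D is the tonic; major triad there is I.

IV64 - V7/V - V7 - I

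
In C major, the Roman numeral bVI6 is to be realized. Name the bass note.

bVI in C major has root Ab; the chord is Ab-C-Eb.
The figure 6 means first inversion — the third is in the bass.

C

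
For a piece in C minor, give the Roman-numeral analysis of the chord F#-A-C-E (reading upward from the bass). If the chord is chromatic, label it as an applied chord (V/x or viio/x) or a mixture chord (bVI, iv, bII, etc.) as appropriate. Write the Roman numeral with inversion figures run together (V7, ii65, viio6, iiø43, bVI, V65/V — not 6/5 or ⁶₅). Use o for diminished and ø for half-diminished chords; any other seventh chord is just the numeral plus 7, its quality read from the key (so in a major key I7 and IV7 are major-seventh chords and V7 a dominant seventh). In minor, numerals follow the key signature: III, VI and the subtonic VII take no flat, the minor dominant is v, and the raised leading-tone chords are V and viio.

viiø7/V

Stacked in thirds the chord is F#-A-C-E: a half-diminished seventh chord on F#.
F# sits a half step below G (V in C minor); a diminished chord there is the applied leading-tone chord of V.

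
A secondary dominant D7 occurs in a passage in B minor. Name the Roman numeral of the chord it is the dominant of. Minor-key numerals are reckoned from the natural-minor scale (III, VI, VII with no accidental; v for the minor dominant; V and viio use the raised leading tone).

VI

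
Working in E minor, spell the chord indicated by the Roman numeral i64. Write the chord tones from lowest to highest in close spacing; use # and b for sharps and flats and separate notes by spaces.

B E G

The numeral's case and figure indicate a minor triad. In E minor its root, the tonic, is E.
Stacking thirds from E gives E-G-B.
The figured bass 64 indicates second inversion, placing the fifth (B) in the bass: B-E-G.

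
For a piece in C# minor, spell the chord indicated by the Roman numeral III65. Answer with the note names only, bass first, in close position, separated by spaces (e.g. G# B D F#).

G# B D# E

In C# minor, scale degree 3 is E, and the diatonic chord built there is a major seventh chord.
That chord is spelled E-G#-B-D#.
The figured bass 65 indicates first inversion, placing the third (G#) in the bass: G#-B-D#-E.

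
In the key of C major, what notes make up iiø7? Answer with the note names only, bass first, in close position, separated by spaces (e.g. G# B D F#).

Scale degree 2 in C major is D; here the chord built on it is altered to a half-diminished seventh chord. iiø7 is the half-diminished supertonic seventh, borrowed from the parallel minor.
So the chord is D-F-Ab-C.

D F Ab C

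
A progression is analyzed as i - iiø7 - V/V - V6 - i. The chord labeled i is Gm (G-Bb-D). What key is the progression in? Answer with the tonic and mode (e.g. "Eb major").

G minor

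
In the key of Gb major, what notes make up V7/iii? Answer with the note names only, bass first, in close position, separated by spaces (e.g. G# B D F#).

F A C Eb

V7/iii is a secondary dominant — the dominant seventh of iii. iii in Gb major is Bb, so the applied chord's root is F, a perfect fifth above.
Building a dominant seventh chord on F gives F-A-C-Eb.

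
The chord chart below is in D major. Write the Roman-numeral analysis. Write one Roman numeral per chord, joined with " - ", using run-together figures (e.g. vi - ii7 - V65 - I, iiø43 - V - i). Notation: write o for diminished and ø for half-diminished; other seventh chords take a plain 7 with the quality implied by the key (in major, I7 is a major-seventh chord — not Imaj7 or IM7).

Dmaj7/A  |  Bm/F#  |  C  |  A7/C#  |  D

I43 - vi64 - bVII - V65 - I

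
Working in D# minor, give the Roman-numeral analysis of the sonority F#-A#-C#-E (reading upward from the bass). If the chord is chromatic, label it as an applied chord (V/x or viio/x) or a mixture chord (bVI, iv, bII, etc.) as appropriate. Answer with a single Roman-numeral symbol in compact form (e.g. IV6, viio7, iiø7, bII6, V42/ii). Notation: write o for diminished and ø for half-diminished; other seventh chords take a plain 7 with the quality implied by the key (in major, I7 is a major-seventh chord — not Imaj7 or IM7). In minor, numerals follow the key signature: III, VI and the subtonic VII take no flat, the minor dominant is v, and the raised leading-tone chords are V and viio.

The pitches F#-A#-C#-E form a dominant seventh chord rooted on F#.
F# is not a diatonic chord root with this quality in D# minor, but it lies a perfect fifth above B (VI), so the chord functions as an applied dominant of VI.

V7/VI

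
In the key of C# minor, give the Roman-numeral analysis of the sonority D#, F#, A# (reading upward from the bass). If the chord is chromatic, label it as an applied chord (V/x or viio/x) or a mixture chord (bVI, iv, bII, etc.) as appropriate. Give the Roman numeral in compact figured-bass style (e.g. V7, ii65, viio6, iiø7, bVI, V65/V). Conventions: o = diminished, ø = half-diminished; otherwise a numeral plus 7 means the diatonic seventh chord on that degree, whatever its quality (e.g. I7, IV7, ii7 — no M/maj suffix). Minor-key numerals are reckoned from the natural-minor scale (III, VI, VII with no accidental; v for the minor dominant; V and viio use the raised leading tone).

Stacked in thirds the chord is D#-F#-A#: a minor triad on D#.
D# is the second degree of C# minor. This is the minor supertonic, borrowed from the parallel major (the Dorian ii).

ii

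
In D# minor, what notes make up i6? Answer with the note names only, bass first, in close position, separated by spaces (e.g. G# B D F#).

In D# minor, scale degree 1 is D#, and the diatonic chord built there is a minor triad.
That chord is spelled D#-F#-A#.
With the 6 figure the chord is in first inversion; from the bass F# upward in close position it reads F#-A#-D#.

F# A# D#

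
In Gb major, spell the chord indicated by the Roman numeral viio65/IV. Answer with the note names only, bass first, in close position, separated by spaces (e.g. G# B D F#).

viio65/IV is a secondary leading-tone chord. The target IV is Cb in Gb major; the applied chord is rooted a semitone below, on Bb.
Building a fully diminished seventh chord on Bb gives Bb-Db-Fb-Abb.
The figured bass 65 indicates first inversion, placing the third (Db) in the bass: Db-Fb-Abb-Bb.

Db Fb Abb Bb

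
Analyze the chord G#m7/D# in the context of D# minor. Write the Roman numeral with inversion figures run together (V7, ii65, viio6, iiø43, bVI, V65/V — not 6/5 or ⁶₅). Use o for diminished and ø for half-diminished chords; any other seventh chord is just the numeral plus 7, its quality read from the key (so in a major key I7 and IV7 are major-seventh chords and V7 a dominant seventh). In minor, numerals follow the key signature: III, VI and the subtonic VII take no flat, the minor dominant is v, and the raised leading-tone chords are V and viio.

Stacked in thirds the chord is G#-B-D#-F#: a minor seventh chord on G#.
G# is scale degree 4 in D# minor, and a minor seventh chord on that degree is written iv7.
With D# in the bass the chord is in second inversion, so the figured bass is 43.

iv43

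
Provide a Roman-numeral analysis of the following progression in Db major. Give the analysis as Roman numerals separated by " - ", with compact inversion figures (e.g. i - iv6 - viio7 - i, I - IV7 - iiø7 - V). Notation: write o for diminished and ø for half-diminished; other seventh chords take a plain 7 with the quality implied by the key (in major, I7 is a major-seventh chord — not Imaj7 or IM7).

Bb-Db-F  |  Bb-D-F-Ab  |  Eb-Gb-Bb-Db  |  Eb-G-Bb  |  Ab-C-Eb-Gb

vi - V7/ii - ii7 - V/V - V7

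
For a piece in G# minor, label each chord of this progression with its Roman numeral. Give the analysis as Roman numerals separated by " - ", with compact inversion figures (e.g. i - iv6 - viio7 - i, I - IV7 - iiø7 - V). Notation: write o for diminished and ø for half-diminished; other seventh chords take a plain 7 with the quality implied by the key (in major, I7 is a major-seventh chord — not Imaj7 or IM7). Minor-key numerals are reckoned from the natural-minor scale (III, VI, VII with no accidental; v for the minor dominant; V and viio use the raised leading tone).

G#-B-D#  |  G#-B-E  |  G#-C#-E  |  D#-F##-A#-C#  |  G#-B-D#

G#-B-D#: minor triad on G# = scale degree 1 → i.
G#-B-E: major triad on E = scale degree 6 → VI6.
G#-C#-E has root C#, degree 4 in G# minor, so iv64.
D#-F##-A#-C#: root D# is the dominant; dominant seventh chord there is V7.
G#-B-D# has root G#, degree 1 in G# minor, so i.

i - VI6 - iv64 - V7 - i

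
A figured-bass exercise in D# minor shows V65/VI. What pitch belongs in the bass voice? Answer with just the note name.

A#

The applied chord V65/VI is rooted on F#: F#-A#-C#-E.
The figure 65 means first inversion — the third is in the bass.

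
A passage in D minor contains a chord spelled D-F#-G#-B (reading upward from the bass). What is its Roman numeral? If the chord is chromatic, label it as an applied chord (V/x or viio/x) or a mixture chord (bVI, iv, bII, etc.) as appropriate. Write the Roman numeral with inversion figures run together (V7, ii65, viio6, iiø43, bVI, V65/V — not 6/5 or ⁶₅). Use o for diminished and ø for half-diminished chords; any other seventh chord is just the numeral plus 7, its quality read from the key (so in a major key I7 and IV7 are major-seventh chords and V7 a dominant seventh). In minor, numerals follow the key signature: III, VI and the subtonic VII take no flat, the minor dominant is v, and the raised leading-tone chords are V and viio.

viiø43/V

Stacked in thirds the chord is G#-B-D-F#: a half-diminished seventh chord on G#.
G# sits a half step below A (V in D minor); a diminished chord there is the applied leading-tone chord of V.
With D in the bass the chord is in second inversion, so the figured bass is 43.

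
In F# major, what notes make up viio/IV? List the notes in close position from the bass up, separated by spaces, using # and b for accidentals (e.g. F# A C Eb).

A# C# E

The slash marks an applied leading-tone chord: viio of IV. In F# major, IV is B, so the leading tone to it is A#, a half step below.
Building a diminished triad on A# gives A#-C#-E.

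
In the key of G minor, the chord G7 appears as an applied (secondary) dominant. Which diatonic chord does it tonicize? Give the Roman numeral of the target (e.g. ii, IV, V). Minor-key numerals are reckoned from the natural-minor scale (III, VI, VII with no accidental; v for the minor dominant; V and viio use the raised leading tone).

iv

The chord is a dominant seventh chord on G.
A dominant resolves down a perfect fifth: G → C. In G minor, C is scale degree 4, i.e. iv.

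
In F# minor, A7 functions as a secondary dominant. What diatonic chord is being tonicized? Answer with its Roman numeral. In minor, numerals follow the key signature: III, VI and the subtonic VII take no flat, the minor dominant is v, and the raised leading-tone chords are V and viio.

VI

The chord is a dominant seventh chord on A.
A dominant resolves down a perfect fifth: A → D. In F# minor, D is scale degree 6, i.e. VI.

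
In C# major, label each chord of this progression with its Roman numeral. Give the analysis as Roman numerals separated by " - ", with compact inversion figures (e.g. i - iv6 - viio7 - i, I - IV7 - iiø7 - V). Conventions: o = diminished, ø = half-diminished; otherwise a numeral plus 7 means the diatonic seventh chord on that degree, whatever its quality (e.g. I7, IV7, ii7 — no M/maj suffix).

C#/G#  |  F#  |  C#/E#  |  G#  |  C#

C#/G#: root C# is the tonic; major triad there is I64.
F#: root F# is the subdominant; major triad there is IV.
C#/E#: major triad on C# = scale degree 1 → I6.
G# has root G#, degree 5 in C# major, so V.
C# has root C#, degree 1 in C# major, so I.

I64 - IV - I6 - V - I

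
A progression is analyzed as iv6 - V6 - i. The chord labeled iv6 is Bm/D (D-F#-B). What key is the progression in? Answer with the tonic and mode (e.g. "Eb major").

F# minor

iv6 is given as D-F#-B — a minor triad with root B.
If B is scale degree 4 and the mode makes that degree carry a minor triad, the tonic is F# and the mode is minor.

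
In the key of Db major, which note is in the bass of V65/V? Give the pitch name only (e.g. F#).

G

The applied chord V65/V is rooted on Eb: Eb-G-Bb-Db.
The figure 65 means first inversion — the third is in the bass.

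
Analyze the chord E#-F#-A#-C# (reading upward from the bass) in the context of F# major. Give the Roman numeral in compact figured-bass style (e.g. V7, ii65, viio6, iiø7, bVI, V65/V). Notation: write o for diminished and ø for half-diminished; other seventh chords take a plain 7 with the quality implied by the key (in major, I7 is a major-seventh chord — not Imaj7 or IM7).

I42

The pitches F#-A#-C#-E# form a major seventh chord rooted on F#.
F# is scale degree 1 in F# major, and a major seventh chord on that degree is written I7.
With E# in the bass the chord is in third inversion, so the figured bass is 42.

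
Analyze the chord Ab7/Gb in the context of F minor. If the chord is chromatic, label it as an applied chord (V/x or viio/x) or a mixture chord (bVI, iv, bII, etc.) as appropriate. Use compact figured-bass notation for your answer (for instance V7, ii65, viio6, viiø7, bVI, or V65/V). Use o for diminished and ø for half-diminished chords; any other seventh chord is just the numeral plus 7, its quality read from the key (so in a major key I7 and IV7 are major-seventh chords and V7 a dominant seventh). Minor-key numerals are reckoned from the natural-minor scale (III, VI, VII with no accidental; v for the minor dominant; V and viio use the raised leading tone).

Stacked in thirds the chord is Ab-C-Eb-Gb: a dominant seventh chord on Ab.
Ab is not a diatonic chord root with this quality in F minor, but it lies a perfect fifth above Db (VI), so the chord functions as an applied dominant of VI.
With Gb in the bass the chord is in third inversion, so the figured bass is 42.

V42/VI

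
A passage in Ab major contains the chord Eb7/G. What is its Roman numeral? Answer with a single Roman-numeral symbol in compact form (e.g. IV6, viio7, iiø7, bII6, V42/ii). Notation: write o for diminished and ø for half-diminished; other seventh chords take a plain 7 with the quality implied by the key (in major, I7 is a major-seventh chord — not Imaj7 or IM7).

The pitches Eb-G-Bb-Db form a dominant seventh chord rooted on Eb.
In Ab major, Eb is the dominant; the diatonic dominant seventh chord there is V7.
With G in the bass the chord is in first inversion, so the figured bass is 65.

V65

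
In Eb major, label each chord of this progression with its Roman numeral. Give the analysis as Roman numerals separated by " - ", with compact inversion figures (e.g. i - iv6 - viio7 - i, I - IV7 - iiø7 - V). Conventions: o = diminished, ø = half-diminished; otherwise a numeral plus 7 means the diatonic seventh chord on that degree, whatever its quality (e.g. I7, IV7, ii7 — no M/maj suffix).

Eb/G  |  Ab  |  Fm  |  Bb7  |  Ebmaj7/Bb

I6 - IV - ii - V7 - I43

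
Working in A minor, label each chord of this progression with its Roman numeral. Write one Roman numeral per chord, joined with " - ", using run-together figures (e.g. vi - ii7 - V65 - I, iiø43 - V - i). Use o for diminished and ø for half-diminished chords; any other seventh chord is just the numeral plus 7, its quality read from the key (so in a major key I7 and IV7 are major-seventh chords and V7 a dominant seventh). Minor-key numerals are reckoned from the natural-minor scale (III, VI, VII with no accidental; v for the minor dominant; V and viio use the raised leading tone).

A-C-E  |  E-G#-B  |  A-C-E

A-C-E: root A is the tonic; minor triad there is i.
E-G#-B has root E, degree 5 in A minor, so V.
A-C-E: minor triad on A = scale degree 1 → i.

i - V - i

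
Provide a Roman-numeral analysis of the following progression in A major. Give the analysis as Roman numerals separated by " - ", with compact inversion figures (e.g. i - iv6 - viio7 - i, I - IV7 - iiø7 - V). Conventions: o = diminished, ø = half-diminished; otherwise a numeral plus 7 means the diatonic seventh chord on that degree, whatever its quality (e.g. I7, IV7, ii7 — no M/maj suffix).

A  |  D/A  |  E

A: major triad on A = scale degree 1 → I.
D/A: major triad on D = scale degree 4 → IV64.
E has root E, degree 5 in A major, so V.

I - IV64 - V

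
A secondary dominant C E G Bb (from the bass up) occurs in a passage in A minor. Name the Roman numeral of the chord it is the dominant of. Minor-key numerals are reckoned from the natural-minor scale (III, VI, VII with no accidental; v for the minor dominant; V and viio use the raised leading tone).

VI

The chord is a dominant seventh chord on C.
A dominant resolves down a perfect fifth: C → F. In A minor, F is scale degree 6, i.e. VI.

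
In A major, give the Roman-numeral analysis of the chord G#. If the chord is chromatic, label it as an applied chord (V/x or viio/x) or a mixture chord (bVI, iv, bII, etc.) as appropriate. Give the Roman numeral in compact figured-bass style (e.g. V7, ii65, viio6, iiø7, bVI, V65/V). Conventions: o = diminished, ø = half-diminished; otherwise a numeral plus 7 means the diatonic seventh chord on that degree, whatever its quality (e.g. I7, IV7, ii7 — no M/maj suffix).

The pitches G#-B#-D# form a major triad rooted on G#.
G# is not a diatonic chord root with this quality in A major, but it lies a perfect fifth above C# (iii), so the chord functions as an applied dominant of iii.

V/iii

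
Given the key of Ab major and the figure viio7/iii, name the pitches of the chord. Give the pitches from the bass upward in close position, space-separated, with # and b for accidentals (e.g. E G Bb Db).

B D F Ab

viio7/iii is a secondary leading-tone chord. The target iii is C in Ab major; the applied chord is rooted a semitone below, on B.
Building a fully diminished seventh chord on B gives B-D-F-Ab.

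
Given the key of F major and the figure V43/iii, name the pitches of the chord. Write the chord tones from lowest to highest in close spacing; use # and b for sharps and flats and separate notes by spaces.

B D E G#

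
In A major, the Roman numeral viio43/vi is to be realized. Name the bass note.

B

The applied chord viio43/vi is rooted on E#: E#-G#-B-D.
The figure 43 means second inversion — the fifth is in the bass.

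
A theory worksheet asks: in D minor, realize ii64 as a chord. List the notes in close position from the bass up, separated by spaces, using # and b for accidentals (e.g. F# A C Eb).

ii64 is the minor supertonic, borrowed from the parallel major (the Dorian ii). In D minor that root is E.
So the chord is E-G-B, a minor triad.
The figured bass 64 indicates second inversion, placing the fifth (B) in the bass: B-E-G.

B E G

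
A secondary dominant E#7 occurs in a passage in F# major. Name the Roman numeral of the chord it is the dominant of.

The chord is a dominant seventh chord on E#.
A dominant resolves down a perfect fifth: E# → A#. In F# major, A# is scale degree 3, i.e. iii.

iii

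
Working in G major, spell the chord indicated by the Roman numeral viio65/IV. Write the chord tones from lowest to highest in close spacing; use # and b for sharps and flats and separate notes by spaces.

viio65/IV is a secondary leading-tone chord. The target IV is C in G major; the applied chord is rooted a semitone below, on B.
Building a fully diminished seventh chord on B gives B-D-F-Ab.
The figured bass 65 indicates first inversion, placing the third (D) in the bass: D-F-Ab-B.

D F Ab B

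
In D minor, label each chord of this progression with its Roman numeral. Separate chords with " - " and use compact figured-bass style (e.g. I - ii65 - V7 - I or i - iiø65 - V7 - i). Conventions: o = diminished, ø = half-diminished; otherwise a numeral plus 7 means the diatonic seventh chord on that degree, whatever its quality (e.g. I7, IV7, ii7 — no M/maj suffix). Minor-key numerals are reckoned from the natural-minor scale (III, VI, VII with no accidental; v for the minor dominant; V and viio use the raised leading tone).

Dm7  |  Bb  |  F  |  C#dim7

i7 - VI - III - viio7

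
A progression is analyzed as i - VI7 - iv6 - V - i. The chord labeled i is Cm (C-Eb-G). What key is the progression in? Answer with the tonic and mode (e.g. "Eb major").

C minor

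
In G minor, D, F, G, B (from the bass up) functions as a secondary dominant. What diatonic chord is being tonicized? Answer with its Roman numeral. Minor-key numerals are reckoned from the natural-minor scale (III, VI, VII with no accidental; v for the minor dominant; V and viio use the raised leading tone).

The chord is a dominant seventh chord on G.
A dominant resolves down a perfect fifth: G → C. In G minor, C is scale degree 4, i.e. iv.

iv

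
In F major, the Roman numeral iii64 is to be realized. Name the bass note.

iii in F major has root A; the chord is A-C-E.
The figure 64 means second inversion — the fifth is in the bass.

E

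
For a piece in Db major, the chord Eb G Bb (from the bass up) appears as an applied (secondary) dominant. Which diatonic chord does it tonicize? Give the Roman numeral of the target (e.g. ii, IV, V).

V

The chord is a major triad on Eb.
A dominant resolves down a perfect fifth: Eb → Ab. In Db major, Ab is scale degree 5, i.e. V.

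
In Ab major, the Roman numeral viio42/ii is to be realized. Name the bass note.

Gb

The applied chord viio42/ii is rooted on A: A-C-Eb-Gb.
The figure 42 means third inversion — the seventh is in the bass.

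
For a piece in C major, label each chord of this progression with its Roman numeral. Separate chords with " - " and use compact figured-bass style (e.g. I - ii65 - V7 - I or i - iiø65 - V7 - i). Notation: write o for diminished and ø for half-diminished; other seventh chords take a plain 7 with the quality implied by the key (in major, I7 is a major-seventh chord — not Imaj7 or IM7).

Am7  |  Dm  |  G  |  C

Am7 has root A, degree 6 in C major, so vi7.
Dm: minor triad on D = scale degree 2 → ii.
G: root G is the dominant; major triad there is V.
C: major triad on C = scale degree 1 → I.

vi7 - ii - V - I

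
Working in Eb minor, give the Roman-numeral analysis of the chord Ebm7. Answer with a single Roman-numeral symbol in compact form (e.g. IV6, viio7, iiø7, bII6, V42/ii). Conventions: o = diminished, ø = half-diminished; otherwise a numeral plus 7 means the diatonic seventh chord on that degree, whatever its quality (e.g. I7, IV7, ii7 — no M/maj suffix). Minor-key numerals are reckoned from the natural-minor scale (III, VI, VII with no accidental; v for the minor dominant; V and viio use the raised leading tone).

The pitches Eb-Gb-Bb-Db form a minor seventh chord rooted on Eb.
Eb is scale degree 1 in Eb minor, and a minor seventh chord on that degree is written i7.

i7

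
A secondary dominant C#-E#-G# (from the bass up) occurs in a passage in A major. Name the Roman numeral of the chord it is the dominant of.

vi

The chord is a major triad on C#.
A dominant resolves down a perfect fifth: C# → F#. In A major, F# is scale degree 6, i.e. vi.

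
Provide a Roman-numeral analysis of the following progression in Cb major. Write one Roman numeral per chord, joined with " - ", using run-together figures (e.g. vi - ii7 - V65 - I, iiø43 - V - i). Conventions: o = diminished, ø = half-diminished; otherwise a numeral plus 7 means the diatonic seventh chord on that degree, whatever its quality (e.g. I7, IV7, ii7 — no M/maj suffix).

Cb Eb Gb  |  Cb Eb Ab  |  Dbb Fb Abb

Cb-Eb-Gb: major triad on Cb = scale degree 1 → I.
Cb-Eb-Ab has root Ab, degree 6 in Cb major, so vi6.
Dbb-Fb-Abb: Dbb with this quality isn't in the key; a major triad on b2 is the Neapolitan chord, bII.

I - vi6 - bII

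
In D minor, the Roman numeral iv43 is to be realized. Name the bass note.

D

iv in D minor has root G; the chord is G-Bb-D-F.
The figure 43 means second inversion — the fifth is in the bass.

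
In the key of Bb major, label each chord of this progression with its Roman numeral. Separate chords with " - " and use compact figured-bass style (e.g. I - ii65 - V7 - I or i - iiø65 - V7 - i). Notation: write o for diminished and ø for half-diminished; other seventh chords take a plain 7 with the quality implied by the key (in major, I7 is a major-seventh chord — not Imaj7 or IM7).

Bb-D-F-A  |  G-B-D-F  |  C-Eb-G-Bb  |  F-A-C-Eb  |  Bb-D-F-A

Bb-D-F-A has root Bb, degree 1 in Bb major, so I7.
G-B-D-F: a dominant seventh chord on G, the applied dominant of ii → V7/ii.
C-Eb-G-Bb: root C is the supertonic; minor seventh chord there is ii7.
F-A-C-Eb has root F, degree 5 in Bb major, so V7.
Bb-D-F-A: major seventh chord on Bb = scale degree 1 → I7.

I7 - V7/ii - ii7 - V7 - I7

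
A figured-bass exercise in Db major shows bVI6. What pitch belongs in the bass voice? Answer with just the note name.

bVI in Db major has root Bbb; the chord is Bbb-Db-Fb.
The figure 6 means first inversion — the third is in the bass.

Db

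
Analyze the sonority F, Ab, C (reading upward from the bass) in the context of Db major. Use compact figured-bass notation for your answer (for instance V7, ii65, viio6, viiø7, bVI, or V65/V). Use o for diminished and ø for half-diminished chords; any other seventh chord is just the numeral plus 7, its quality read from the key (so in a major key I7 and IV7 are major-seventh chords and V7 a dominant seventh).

The pitches F-Ab-C form a minor triad rooted on F.
In Db major, F is the mediant; the diatonic minor triad there is iii.

iii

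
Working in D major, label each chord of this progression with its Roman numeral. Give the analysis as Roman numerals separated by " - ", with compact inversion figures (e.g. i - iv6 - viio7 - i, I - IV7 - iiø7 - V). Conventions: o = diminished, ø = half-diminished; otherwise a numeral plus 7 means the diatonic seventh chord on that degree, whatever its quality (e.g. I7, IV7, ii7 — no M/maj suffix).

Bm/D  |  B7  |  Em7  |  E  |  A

vi6 - V7/ii - ii7 - V/V - V

Bm/D: root B is the submediant; minor triad there is vi6.
B7 is the secondary dominant of ii (dominant seventh chord on B): V7/ii.
Em7: root E is the supertonic; minor seventh chord there is ii7.
E: chromatic; E is V of V, so V/V.
A: major triad on A = scale degree 5 → V.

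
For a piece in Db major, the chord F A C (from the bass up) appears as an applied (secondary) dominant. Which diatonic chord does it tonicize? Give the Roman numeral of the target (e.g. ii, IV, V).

vi

The chord is a major triad on F.
A dominant resolves down a perfect fifth: F → Bb. In Db major, Bb is scale degree 6, i.e. vi.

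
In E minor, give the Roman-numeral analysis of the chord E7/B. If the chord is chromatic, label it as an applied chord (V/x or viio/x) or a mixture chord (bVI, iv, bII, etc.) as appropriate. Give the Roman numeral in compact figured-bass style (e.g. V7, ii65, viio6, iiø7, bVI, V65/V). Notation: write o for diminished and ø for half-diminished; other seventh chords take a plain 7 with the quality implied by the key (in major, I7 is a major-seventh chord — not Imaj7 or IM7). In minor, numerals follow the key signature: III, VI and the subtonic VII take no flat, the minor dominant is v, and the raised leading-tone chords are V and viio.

V43/iv

Stacked in thirds the chord is E-G#-B-D: a dominant seventh chord on E.
E is not a diatonic chord root with this quality in E minor, but it lies a perfect fifth above A (iv), so the chord functions as an applied dominant of iv.
With B in the bass the chord is in second inversion, so the figured bass is 43.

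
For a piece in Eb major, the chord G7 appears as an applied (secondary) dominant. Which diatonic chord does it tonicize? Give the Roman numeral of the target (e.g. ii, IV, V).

vi

The chord is a dominant seventh chord on G.
A dominant resolves down a perfect fifth: G → C. In Eb major, C is scale degree 6, i.e. vi.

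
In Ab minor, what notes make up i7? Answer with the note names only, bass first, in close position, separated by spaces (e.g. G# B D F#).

Ab Cb Eb Gb

The numeral's case and figure indicate a minor seventh chord. In Ab minor its root, the first degree, is Ab.
That chord is spelled Ab-Cb-Eb-Gb.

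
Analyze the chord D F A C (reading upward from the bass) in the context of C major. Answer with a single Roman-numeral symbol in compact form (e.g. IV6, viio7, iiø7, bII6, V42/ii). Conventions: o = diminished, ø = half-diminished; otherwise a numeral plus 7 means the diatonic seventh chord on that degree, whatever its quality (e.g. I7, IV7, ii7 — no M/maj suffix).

The pitches D-F-A-C form a minor seventh chord rooted on D.
D is scale degree 2 in C major, and a minor seventh chord on that degree is written ii7.

ii7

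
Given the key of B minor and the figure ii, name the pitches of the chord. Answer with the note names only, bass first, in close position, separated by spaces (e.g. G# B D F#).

C# E G#

ii is the minor supertonic, borrowed from the parallel major (the Dorian ii). In B minor that root is C#.
So the chord is C#-E-G#.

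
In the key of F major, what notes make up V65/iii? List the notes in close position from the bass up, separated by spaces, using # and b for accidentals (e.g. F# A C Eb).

G# B D E

The slash means an applied dominant: we want the dominant of iii. In F major, iii is A minor, and its dominant is built on E.
Building a dominant seventh chord on E gives E-G#-B-D.
With the 65 figure the chord is in first inversion; from the bass G# upward in close position it reads G#-B-D-E.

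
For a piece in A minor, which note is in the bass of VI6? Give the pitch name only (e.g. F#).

A

VI in A minor has root F; the chord is F-A-C.
The figure 6 means first inversion — the third is in the bass.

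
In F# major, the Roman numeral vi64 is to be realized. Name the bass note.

A#

vi in F# major has root D#; the chord is D#-F#-A#.
The figure 64 means second inversion — the fifth is in the bass.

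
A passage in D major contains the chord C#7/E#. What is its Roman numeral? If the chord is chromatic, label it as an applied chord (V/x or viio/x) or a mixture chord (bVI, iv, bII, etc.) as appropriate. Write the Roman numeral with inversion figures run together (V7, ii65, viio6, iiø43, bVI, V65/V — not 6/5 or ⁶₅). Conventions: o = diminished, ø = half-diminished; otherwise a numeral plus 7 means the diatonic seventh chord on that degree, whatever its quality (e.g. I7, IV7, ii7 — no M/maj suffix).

The pitches C#-E#-G#-B form a dominant seventh chord rooted on C#.
C# is not a diatonic chord root with this quality in D major, but it lies a perfect fifth above F# (iii), so the chord functions as an applied dominant of iii.
With E# in the bass the chord is in first inversion, so the figured bass is 65.

V65/iii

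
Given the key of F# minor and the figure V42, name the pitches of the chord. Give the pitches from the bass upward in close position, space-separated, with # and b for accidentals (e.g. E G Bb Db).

B C# E# G#

In F# minor, scale degree 5 is C#. The dominant is major (leading tone raised), so V is a dominant seventh chord.
Stacking thirds from C# gives C#-E#-G#-B.
With the 42 figure the chord is in third inversion; from the bass B upward in close position it reads B-C#-E#-G#.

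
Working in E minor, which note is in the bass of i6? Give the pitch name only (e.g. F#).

G

i in E minor has root E; the chord is E-G-B.
The figure 6 means first inversion — the third is in the bass.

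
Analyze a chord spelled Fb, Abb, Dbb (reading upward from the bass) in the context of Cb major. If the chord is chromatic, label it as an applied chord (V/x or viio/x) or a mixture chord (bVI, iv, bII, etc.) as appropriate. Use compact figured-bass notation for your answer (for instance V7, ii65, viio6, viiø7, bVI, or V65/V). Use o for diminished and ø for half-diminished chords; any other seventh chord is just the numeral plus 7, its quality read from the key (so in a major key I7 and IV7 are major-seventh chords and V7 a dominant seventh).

bII6

The pitches Dbb-Fb-Abb form a major triad rooted on Dbb.
Dbb is the lowered second degree of Cb major (diatonic 2 would be Db). This is the Neapolitan sixth — a major triad on the lowered second degree, here in its customary first inversion.
With Fb in the bass the chord is in first inversion, so the figured bass is 6.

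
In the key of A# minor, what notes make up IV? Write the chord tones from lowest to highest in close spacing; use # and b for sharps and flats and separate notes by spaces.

IV is the major subdominant, borrowed from the parallel major. In A# minor that root is D#.
So the chord is D#-F##-A#.

D# F## A#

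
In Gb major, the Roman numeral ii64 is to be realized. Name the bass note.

ii in Gb major has root Ab; the chord is Ab-Cb-Eb.
The figure 64 means second inversion — the fifth is in the bass.

Eb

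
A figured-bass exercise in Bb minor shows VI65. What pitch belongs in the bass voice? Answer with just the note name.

VI in Bb minor has root Gb; the chord is Gb-Bb-Db-F.
The figure 65 means first inversion — the third is in the bass.

Bb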